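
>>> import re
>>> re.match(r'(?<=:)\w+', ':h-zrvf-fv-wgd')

Lookahead/lookbehind check context without consuming it, so the matched span excludes the asserted characters.
`match` is anchored at position 0; if the pattern doesn't fit there, it returns None.
Here position 0 doesn't satisfy it, so the call returns None.

None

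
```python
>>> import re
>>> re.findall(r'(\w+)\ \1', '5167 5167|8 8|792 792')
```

['5167', '8', '792']

`\1` has to match the exact text group 1 already captured.
Walking the string: at [0:9] match '5167 5167', group 1 = '5167'; at [10:13] match '8 8', group 1 = '8'; at [14:21] match '792 792', group 1 = '792'.
With a single group, `findall` returns only what that group captured — 3 items.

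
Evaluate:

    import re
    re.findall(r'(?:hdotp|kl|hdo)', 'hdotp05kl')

Alternation tries branches left to right and keeps the first one that lets the overall match succeed at that position.
Matches: at [0:5] → 'hdotp'; at [7:9] → 'kl'.
With no groups in the pattern, `findall` gives back each whole match — 2 here.

['hdotp', 'kl']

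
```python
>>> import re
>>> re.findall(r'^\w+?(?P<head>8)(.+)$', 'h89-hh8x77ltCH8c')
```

[('8', '9-hh8x77ltCH8c')]

This matches anchored at the start of the string; then one or more of a word character (lazy); then a literal '8' (captured as 'head'); then one or more of any character (captured); then anchored at the end.
Walking the string: at [0:16] match 'h89-hh8x77ltCH8c', groups = ('8', '9-hh8x77ltCH8c').
With 2 capturing groups, `findall` returns a 2-tuple per match.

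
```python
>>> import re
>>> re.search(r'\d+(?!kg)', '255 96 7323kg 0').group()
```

'255'

The negative lookahead/lookbehind blocks any match where the forbidden context is present.
Unlike `match`, `search` isn't anchored — it looks for the pattern anywhere in the string.
The match spans [0:3] → '255'.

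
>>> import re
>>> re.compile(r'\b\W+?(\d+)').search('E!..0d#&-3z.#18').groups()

('0',)

This matches a word boundary (`\b`, zero-width); then one or more of a non-word character (lazy); then one or more of a digit (captured).
Unlike `match`, `search` isn't anchored — it looks for the pattern anywhere in the string.
The match spans [1:5] → '!..0'.
Captured: group 1 = '0'.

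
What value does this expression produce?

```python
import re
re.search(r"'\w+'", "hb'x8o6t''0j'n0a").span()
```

`search` walks the string left to right and returns the first match it finds.
The match spans [2:9] → "'x8o6t'".

(2, 9)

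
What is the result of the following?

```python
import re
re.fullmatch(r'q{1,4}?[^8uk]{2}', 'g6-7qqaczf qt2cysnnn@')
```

None

This matches 1 to 4 of a literal 'q' (lazy); then exactly 2 of any character except [8uk].
`re.fullmatch` is like wrapping the pattern in `^…$` (in single-line mode).
Here the pattern can't cover the whole string, so the call returns None.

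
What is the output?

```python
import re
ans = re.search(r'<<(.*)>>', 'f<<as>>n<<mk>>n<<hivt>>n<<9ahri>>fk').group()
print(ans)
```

<<as>>n<<mk>>n<<hivt>>n<<9ahri>>

The match spans [1:33] → '<<as>>n<<mk>>n<<hivt>>n<<9ahri>>'.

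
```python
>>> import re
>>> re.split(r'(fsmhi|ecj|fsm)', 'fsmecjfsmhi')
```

['', 'fsm', '', 'ecj', '', 'fsmhi', '']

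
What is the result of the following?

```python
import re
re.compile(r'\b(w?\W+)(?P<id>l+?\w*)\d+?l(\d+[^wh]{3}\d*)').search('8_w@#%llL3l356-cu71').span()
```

The pattern matches a word boundary (`\b`, zero-width); then optionally a literal 'w', then one or more of a non-word character (captured); then one or more of the literal 'l' (lazy), then zero or more of a word character (captured as 'id'); then one or more of a digit (lazy), then the literal 'l'; then one or more of a digit, then exactly 3 of any character except [wh], then zero or more of a digit (captured).
`search` walks the string left to right and returns the first match it finds.
The match spans [3:19] → '@#%llL3l356-cu71'.
Captured: group 1 = '@#%', group 2 = 'llL', group 3 = '356-cu71'.

(3, 19)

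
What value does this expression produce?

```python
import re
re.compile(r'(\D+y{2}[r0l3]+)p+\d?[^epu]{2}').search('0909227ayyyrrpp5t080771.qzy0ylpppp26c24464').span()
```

This matches one or more of a non-digit, then exactly 2 of a literal 'y', then one or more of one of [r0l3] (captured); then one or more of the literal 'p', then optionally a digit; then exactly 2 of any character except [epu].
`search` walks the string left to right and returns the first match it finds.
The match spans [7:18] → 'ayyyrrpp5t0'.
Captured: group 1 = 'ayyyrr'.

(7, 18)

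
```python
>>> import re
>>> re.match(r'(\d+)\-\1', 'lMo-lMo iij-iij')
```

None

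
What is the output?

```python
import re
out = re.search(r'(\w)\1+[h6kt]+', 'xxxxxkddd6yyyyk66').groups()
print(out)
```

`\1` is not a pattern — it's the concrete string captured by group 1, re-applied verbatim.
Unlike `match`, `search` isn't anchored — it looks for the pattern anywhere in the string.
The match spans [0:6] → 'xxxxxk'.
Captured: group 1 = 'x'.

('x',)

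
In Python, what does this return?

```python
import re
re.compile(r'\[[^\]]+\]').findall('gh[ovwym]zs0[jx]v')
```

Scanning left to right: at [2:9] → '[ovwym]'; at [12:16] → '[jx]'.
Since nothing is captured, `findall` lists the 2 matched substrings directly.

['[ovwym]', '[jx]']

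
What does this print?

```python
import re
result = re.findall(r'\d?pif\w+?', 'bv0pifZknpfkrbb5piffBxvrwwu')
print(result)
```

The pattern matches optionally a digit, then the literal 'pif'; then one or more of a word character (lazy).
Matches: at [2:7] → '0pifZ'; at [15:20] → '5piff'.
With no groups in the pattern, `findall` gives back each whole match — 2 here.

['0pifZ', '5piff']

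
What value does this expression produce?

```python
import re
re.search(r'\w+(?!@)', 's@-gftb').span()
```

(3, 7)

The negative lookaround is zero-width — it rules out positions where the adjacent text would match, without consuming anything.
`re.search` scans for the first position where the pattern succeeds.
The match spans [3:7] → 'gftb'.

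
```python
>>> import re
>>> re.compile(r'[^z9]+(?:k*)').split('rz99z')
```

['', 'z99z']

The string is cut at each match, leaving 2 pieces.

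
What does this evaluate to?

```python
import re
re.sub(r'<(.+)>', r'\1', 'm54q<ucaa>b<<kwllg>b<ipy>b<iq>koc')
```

'm54qucaa>b<<kwllg>b<ipy>b<iqkoc'

Each match is replaced using the text its own group 1 captured.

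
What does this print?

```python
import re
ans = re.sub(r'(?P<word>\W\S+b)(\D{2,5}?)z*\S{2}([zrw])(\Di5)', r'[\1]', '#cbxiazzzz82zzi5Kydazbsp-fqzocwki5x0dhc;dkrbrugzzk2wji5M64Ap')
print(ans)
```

[#cbxiazzzz82zzi5Kydazbsp-fqzocwki5x0dhc;dkrb]M64Ap

Each match is replaced using the text its own group 1 captured.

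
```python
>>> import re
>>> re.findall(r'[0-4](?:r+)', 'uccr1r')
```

The pattern matches a character in [0-4]; then one or more of a literal 'r' (non-capturing group).
Walking the string: at [4:6] → '1r'.
`findall` yields the raw match text (1 of them) because the pattern has no groups.

['1r']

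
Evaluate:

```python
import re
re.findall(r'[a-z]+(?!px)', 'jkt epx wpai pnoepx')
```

Because the assertion is negative and zero-width, positions next to the forbidden text are skipped.
No capturing groups, so `findall` returns the 4 full match strings.

['jkt', 'epx', 'wpai', 'pnoepx']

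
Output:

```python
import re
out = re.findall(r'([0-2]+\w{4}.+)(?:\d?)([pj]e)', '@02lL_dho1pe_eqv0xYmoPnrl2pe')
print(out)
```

[('02lL_dho1pe_eqv0xYmoPnrl2', 'pe')]

With 2 capturing groups, `findall` returns a 2-tuple per match.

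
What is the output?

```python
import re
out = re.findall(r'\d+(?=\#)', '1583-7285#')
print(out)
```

['7285']

Because the assertion is zero-width, the text it checks is not consumed and won't appear in the result.
Matches: at [5:9] → '7285'.
No capturing groups, so `findall` returns the 1 full match string.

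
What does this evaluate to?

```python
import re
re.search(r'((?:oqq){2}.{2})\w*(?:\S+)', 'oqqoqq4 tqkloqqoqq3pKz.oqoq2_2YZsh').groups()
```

('oqqoqq4 ',)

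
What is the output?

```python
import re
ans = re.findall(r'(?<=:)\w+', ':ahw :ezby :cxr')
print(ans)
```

['ahw', 'ezby', 'cxr']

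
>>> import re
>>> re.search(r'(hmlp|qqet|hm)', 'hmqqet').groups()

('hm',)

The match spans [0:2] → 'hm'.
Captured: group 1 = 'hm'.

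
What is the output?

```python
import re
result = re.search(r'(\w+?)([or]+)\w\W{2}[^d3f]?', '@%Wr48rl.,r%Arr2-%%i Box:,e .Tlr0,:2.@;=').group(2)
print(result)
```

r

The match spans [2:11] → 'Wr48rl.,r'.
Captured: group 1 = 'Wr48', group 2 = 'r'.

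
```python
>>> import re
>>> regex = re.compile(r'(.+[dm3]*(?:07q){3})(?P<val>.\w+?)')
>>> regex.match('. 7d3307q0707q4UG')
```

None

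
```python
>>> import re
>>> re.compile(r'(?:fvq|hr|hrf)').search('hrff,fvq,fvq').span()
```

(0, 2)

Alternation tries branches left to right and keeps the first one that lets the overall match succeed at that position.
Unlike `match`, `search` isn't anchored — it looks for the pattern anywhere in the string.
The match spans [0:2] → 'hr'.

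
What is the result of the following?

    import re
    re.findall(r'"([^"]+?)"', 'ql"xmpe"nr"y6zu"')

['xmpe', 'y6zu']

Walking the string: at [2:8] match '"xmpe"', group 1 = 'xmpe'; at [10:16] match '"y6zu"', group 1 = 'y6zu'.
`findall` collects group 1 from each match (2 total).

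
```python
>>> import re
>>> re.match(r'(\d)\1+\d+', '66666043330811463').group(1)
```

The backreference `\1` re-matches whatever the first group consumed, character for character.
`re.match` won't scan ahead — the pattern has to work from the very first character.
The match spans [0:17] → '66666043330811463'.
Captured: group 1 = '6'.

'6'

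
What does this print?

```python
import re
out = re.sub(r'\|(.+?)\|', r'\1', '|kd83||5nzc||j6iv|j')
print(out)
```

kd835nzcj6ivj

A `+?`/`*?`/`{m,n}?` starts at its minimum and grows only as far as needed for what follows to match.
`\1` in the replacement pulls in group 1's text for each match.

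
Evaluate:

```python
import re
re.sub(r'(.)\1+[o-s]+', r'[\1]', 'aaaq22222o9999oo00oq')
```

After group 1 captures some text, `\1` only succeeds where that same text appears again.
Matches: at [0:4] → 'aaaq'; at [4:10] → '22222o'; at [10:16] → '9999oo'; at [16:20] → '00oq'.
The replacement refers to a captured group, so each match is rewritten using its own captured text.

'[a][2][9][0]'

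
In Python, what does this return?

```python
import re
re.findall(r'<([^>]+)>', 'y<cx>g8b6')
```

['cx']

Matches: at [1:5] match '<cx>', group 1 = 'cx'.
One capturing group, so `findall` returns just the captured substring from the one match — 1 in all.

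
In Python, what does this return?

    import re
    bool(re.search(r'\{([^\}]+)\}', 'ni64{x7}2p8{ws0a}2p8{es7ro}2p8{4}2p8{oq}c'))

`re.search` tries every starting position until one works.
The match spans [4:8] → '{x7}'.
Captured: group 1 = 'x7'.

True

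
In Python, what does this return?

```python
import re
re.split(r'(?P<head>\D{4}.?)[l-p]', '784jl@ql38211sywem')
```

Because the pattern has a capturing group, `split` also inserts each captured text between the pieces.

['784', 'jl@q', '38211', 'sywe', '']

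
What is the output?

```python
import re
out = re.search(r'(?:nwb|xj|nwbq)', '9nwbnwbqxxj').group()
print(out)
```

nwb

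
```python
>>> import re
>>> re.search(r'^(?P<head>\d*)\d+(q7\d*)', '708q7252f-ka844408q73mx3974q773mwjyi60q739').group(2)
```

'q7252'

The pattern matches anchored at the start of the string; then zero or more of a digit (captured as 'head'); then one or more of a digit; then the literal 'q7', then zero or more of a digit (captured).
`re.search` scans for the first position where the pattern succeeds.
The match spans [0:8] → '708q7252'.
Captured: group 1 = '70', group 2 = 'q7252'.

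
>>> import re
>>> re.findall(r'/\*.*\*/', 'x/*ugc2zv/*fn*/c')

['/*ugc2zv/*fn*/']

Scanning left to right: at [1:15] → '/*ugc2zv/*fn*/'.
With no groups in the pattern, `findall` gives back each whole match — 1 here.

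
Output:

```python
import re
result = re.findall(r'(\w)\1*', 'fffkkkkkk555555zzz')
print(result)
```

['f', 'k', '5', 'z']

The backreference `\1` re-matches whatever the first group consumed, character for character.
Walking the string: at [0:3] match 'fff', group 1 = 'f'; at [3:9] match 'kkkkkk', group 1 = 'k'; at [9:15] match '555555', group 1 = '5'; at [15:18] match 'zzz', group 1 = 'z'.
`findall` collects group 1 from each match (4 total).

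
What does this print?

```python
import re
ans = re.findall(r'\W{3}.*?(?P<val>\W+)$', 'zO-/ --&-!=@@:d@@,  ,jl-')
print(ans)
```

Because there's exactly one group, `findall` drops the full match and keeps group 1 from the one hit.

['-']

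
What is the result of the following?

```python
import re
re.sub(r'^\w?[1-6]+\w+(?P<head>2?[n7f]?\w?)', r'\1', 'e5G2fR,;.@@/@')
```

',;.@@/@'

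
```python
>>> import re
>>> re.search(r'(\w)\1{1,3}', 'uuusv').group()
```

'uuu'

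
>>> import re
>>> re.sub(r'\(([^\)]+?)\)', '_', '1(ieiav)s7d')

'1_s7d'

Matches: at [1:8] → '(ieiav)'.
Each match is replaced by '_'.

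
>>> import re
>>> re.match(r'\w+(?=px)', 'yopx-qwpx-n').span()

(0, 2)

With `match`, the pattern is implicitly anchored at the beginning.
The match spans [0:2] → 'yo'.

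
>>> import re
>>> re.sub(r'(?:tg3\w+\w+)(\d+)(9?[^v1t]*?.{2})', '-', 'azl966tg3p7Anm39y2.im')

The pattern matches the literal 'tg3', then one or more of a word character, then one or more of a word character (non-capturing group); then one or more of a digit (captured); then optionally a literal '9', then zero or more of any character except [v1t] (lazy), then exactly 2 of any character (captured).
A non-greedy quantifier consumes as few characters as it can — just enough that the remainder of the pattern still matches from where it stops; whatever follows it matches normally.
Matches: at [6:20] → 'tg3p7Anm39y2.i'.
Each match is replaced by '-'.

'azl966-m'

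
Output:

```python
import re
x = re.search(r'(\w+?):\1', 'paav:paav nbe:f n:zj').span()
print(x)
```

(0, 9)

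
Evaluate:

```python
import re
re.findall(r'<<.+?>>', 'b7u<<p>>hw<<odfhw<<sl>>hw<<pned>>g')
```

A non-greedy quantifier consumes as few characters as it can — just enough that the remainder of the pattern still matches from where it stops; whatever follows it matches normally.
Scanning left to right: at [3:8] → '<<p>>'; at [10:23] → '<<odfhw<<sl>>'; at [25:33] → '<<pned>>'.
No capturing groups, so `findall` returns the 3 full match strings.

['<<p>>', '<<odfhw<<sl>>', '<<pned>>']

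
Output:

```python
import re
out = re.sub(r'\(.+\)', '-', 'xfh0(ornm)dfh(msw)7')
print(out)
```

Each match is replaced by '-'.

xfh0-7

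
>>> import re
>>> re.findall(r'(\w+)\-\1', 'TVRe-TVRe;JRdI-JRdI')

`\1` is not a pattern — it's the concrete string captured by group 1, re-applied verbatim.
Scanning left to right: at [0:9] match 'TVRe-TVRe', group 1 = 'TVRe'; at [10:19] match 'JRdI-JRdI', group 1 = 'JRdI'.
One capturing group, so `findall` returns just the captured substring from each match — 2 in all.

['TVRe', 'JRdI']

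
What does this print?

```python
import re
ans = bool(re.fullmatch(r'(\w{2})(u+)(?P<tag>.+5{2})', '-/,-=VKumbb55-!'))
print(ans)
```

False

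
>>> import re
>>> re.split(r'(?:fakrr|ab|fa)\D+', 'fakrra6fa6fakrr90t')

Matches to split on: at [0:6] → 'fakrra'; at [10:15] → 'fakrr'.
`split` removes every match and returns the 3 fragments in between.

['', '6fa6', '90t']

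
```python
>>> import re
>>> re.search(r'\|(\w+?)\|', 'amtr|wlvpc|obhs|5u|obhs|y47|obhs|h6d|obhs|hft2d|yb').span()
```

Unlike `match`, `search` isn't anchored — it looks for the pattern anywhere in the string.
The match spans [4:11] → '|wlvpc|'.
Captured: group 1 = 'wlvpc'.

(4, 11)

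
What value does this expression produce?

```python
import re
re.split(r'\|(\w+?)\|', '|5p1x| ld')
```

['', '5p1x', ' ld']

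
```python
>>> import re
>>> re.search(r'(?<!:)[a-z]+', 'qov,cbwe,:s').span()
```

(0, 3)

The negative lookahead/lookbehind blocks any match where the forbidden context is present.
`re.search` tries every starting position until one works.
The match spans [0:3] → 'qov'.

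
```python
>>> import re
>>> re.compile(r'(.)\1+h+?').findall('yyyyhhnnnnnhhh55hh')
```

['y', 'n', '5']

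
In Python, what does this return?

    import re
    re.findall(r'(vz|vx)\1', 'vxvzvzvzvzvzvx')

A backreference is literal: `\1` must see the identical characters the first group matched.
With a single group, `findall` returns only what that group captured — 2 items.

['vz', 'vz']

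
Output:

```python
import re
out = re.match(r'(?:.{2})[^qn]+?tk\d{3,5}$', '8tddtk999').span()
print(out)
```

With `match`, the pattern is implicitly anchored at the beginning.
The match spans [0:9] → '8tddtk999'.

(0, 9)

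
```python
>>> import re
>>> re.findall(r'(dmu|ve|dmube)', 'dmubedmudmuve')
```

The regex engine tests alternatives in the order written; an earlier branch that matches wins even if a later one would match more.
`findall` collects group 1 from each match (4 total).

['dmu', 'dmu', 'dmu', 've']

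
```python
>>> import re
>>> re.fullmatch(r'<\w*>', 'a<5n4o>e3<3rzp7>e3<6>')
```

None

`re.fullmatch` requires the pattern to consume the entire string.
Here the string isn't matched end-to-end, so the call returns None.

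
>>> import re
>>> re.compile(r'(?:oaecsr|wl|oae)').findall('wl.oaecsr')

['wl', 'oaecsr']

Alternation isn't longest-match — the leftmost alternative that fits at this position is chosen.
Scanning left to right: at [0:2] → 'wl'; at [3:9] → 'oaecsr'.
`findall` yields the raw match text (2 of them) because the pattern has no groups.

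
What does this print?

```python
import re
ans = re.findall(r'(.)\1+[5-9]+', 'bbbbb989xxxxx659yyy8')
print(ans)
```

['b', 'x', 'y']

After group 1 captures some text, `\1` only succeeds where that same text appears again.
Matches: at [0:8] match 'bbbbb989', group 1 = 'b'; at [8:16] match 'xxxxx659', group 1 = 'x'; at [16:20] match 'yyy8', group 1 = 'y'.
Because there's exactly one group, `findall` drops the full match and keeps group 1 from each hit.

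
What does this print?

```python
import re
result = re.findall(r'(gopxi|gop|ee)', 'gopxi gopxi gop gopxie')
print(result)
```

['gopxi', 'gopxi', 'gop', 'gopxi']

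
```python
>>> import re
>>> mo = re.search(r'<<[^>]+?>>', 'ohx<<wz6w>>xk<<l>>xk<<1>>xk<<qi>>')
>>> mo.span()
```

The match spans [3:11] → '<<wz6w>>'.

(3, 11)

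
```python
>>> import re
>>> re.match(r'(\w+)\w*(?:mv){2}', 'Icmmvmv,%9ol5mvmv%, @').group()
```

'Icmmvmv'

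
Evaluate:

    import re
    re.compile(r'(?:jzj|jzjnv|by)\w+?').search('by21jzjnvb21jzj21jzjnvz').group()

'by2'

`search` walks the string left to right and returns the first match it finds.
The match spans [0:3] → 'by2'.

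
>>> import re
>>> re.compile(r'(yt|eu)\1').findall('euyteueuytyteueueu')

After group 1 captures some text, `\1` only succeeds where that same text appears again.
Walking the string: at [4:8] match 'eueu', group 1 = 'eu'; at [8:12] match 'ytyt', group 1 = 'yt'; at [12:16] match 'eueu', group 1 = 'eu'.
Because there's exactly one group, `findall` drops the full match and keeps group 1 from each hit.

['eu', 'yt', 'eu']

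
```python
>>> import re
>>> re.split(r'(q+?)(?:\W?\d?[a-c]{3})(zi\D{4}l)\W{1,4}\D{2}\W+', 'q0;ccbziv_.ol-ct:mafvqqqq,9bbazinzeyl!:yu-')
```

The pattern matches one or more of a literal 'q' (lazy) (captured); then optionally a non-word character, then optionally a digit, then exactly 3 of a character in [a-c] (non-capturing group); then the literal 'zi', then exactly 4 of a non-digit, then the literal 'l' (captured); then 1 to 4 of a non-word character, then exactly 2 of a non-digit, then one or more of a non-word character.
The group in the pattern means `split` returns the separators' captures alongside the pieces.

['q0;ccbziv_.ol-ct:mafv', 'qqqq', 'zinzeyl', '']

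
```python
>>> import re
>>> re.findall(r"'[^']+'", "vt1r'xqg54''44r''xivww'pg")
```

["'xqg54'", "'44r'", "'xivww'"]

No capturing groups, so `findall` returns the 3 full match strings.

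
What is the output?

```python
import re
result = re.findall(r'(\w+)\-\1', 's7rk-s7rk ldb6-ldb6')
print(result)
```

['s7rk', 'ldb6']

`\1` is not a pattern — it's the concrete string captured by group 1, re-applied verbatim.
Matches: at [0:9] match 's7rk-s7rk', group 1 = 's7rk'; at [10:19] match 'ldb6-ldb6', group 1 = 'ldb6'.
Because there's exactly one group, `findall` drops the full match and keeps group 1 from each hit.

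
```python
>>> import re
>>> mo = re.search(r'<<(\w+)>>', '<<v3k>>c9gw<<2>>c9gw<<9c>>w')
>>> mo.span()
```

(0, 7)

Unlike `match`, `search` isn't anchored — it looks for the pattern anywhere in the string.
The match spans [0:7] → '<<v3k>>'.
Captured: group 1 = 'v3k'.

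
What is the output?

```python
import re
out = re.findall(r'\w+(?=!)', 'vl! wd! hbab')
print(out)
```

['vl', 'wd']

The positive lookaround only admits positions where the adjacent text matches; those characters stay outside the span.
`findall` yields the raw match text (2 of them) because the pattern has no groups.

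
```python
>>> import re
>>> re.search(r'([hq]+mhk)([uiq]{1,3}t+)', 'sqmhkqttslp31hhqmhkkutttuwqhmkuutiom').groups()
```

('qmhk', 'qtt')

The match spans [1:8] → 'qmhkqtt'.
Captured: group 1 = 'qmhk', group 2 = 'qtt'.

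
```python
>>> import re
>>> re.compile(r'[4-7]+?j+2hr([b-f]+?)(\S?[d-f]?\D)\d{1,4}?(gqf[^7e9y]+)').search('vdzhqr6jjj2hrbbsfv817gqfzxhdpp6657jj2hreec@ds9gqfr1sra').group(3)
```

'gqfzxhdpp665'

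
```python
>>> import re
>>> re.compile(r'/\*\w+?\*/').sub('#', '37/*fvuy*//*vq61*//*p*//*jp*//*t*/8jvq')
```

'37#####8jvq'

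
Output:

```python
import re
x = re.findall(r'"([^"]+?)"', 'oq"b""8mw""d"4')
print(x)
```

['b', '8mw', 'd']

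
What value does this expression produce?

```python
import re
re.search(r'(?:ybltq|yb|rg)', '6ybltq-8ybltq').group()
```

'ybltq'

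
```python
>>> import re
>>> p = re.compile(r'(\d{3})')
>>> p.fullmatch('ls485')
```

`fullmatch` succeeds only if the pattern covers the string from start to end.
Here the pattern can't cover the whole string, so the call returns None.

None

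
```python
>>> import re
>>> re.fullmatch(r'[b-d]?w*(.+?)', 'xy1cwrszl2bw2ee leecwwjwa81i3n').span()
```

(0, 30)

This matches optionally a character in [b-d], then zero or more of the literal 'w'; then one or more of any character (lazy) (captured).
`re.fullmatch` requires the pattern to consume the entire string.
The match spans [0:30] → 'xy1cwrszl2bw2ee leecwwjwa81i3n'.
Captured: group 1 = 'xy1cwrszl2bw2ee leecwwjwa81i3n'.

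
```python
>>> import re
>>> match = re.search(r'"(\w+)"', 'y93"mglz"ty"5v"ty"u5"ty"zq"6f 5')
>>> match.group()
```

The match spans [3:9] → '"mglz"'.

'"mglz"'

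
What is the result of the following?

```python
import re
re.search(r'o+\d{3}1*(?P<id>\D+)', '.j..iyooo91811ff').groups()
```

The match spans [6:16] → 'ooo91811ff'.
Captured: group 1 = 'ff'.

('ff',)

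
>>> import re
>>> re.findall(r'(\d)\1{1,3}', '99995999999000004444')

`\1` is not a pattern — it's the concrete string captured by group 1, re-applied verbatim.
Because there's exactly one group, `findall` drops the full match and keeps group 1 from each hit.

['9', '9', '9', '0', '4']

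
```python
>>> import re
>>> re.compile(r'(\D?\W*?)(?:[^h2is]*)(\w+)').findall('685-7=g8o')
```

The pattern matches optionally a non-digit, then zero or more of a non-word character (lazy) (captured); then zero or more of any character except [h2is] (non-capturing group); then one or more of a word character (captured).
Scanning left to right: at [0:9] match '685-7=g8o', groups = ('', 'o').
2 groups means the one result is a tuple of 2 captured strings — 1 here.

[('', 'o')]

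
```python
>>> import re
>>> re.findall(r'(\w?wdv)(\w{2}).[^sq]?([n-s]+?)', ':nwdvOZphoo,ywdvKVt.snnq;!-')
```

[('nwdv', 'OZ', 'o'), ('ywdv', 'KV', 's')]

The pattern matches optionally a word character, then the literal 'wdv' (captured); then exactly 2 of a word character (captured); then any character, then optionally any character except [sq]; then one or more of a character in [n-s] (lazy) (captured).
Matches: at [1:10] match 'nwdvOZpho', groups = ('nwdv', 'OZ', 'o'); at [12:21] match 'ywdvKVt.s', groups = ('ywdv', 'KV', 's').
Multiple groups make `findall` return tuples — one 3-tuple for each match.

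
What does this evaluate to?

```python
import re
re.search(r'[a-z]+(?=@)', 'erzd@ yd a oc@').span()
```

(0, 4)

Because the assertion is zero-width, the text it checks is not consumed and won't appear in the result.
`search` walks the string left to right and returns the first match it finds.
The match spans [0:4] → 'erzd'.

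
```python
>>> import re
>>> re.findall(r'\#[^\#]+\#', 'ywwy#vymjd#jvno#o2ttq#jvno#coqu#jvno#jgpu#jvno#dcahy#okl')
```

['#vymjd#', '#o2ttq#', '#coqu#', '#jgpu#', '#dcahy#']

Since nothing is captured, `findall` lists the 5 matched substrings directly.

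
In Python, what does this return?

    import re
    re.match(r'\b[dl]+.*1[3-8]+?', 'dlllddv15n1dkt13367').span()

Pattern: a word boundary (`\b`, zero-width); then one or more of one of [dl], then zero or more of any character; then the literal '1', then one or more of a character in [3-8] (lazy).
Lazy quantifiers expand one character at a time until the remainder of the pattern can match.
`re.match` won't scan ahead — the pattern has to work from the very first character.
The match spans [0:16] → 'dlllddv15n1dkt13'.

(0, 16)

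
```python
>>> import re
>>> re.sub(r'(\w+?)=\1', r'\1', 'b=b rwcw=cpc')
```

'b rwcw=cpc'

The backreference `\1` re-matches whatever the first group consumed, character for character.
Matches: at [0:3] → 'b=b'.
`\1` in the replacement pulls in group 1's text for each match.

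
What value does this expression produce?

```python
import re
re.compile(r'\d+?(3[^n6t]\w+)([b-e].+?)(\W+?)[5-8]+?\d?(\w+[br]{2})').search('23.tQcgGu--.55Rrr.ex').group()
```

'23.tQcgGu--.55Rrr'

Pattern: one or more of a digit (lazy); then the literal '3', then any character except [n6t], then one or more of a word character (captured); then a character in [b-e], then one or more of any character (lazy) (captured); then one or more of a non-word character (lazy) (captured); then one or more of a character in [5-8] (lazy), then optionally a digit; then one or more of a word character, then exactly 2 of one of [br] (captured).
Unlike `match`, `search` isn't anchored — it looks for the pattern anywhere in the string.
The match spans [0:17] → '23.tQcgGu--.55Rrr'.
Captured: group 1 = '3.tQ', group 2 = 'cgGu', group 3 = '--.', group 4 = 'Rrr'.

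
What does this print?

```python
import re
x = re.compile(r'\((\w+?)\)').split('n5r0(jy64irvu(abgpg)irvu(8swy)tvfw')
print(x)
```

['n5r0(jy64irvu', 'abgpg', 'irvu', '8swy', 'tvfw']

Matches to split on: at [13:20] → '(abgpg)'; at [24:30] → '(8swy)'.
With a capturing group present, the delimiter's captured portion is kept in the result list.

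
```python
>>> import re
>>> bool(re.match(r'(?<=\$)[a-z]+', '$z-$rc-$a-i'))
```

With `match`, the pattern is implicitly anchored at the beginning.
Here position 0 doesn't satisfy it, so the call returns None, and `bool(None)` is False.

False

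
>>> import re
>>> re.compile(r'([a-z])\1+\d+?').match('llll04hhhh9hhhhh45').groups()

The match spans [0:5] → 'llll0'.
Captured: group 1 = 'l'.

('l',)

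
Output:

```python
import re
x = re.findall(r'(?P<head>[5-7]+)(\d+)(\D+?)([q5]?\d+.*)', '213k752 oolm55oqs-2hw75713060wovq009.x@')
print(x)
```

[('75', '2', ' oolm', '55oqs-2hw75713060wovq009.x@')]

The pattern matches one or more of a character in [5-7] (captured as 'head'); then one or more of a digit (captured); then one or more of a non-digit (lazy) (captured); then optionally one of [q5], then one or more of a digit, then zero or more of any character (captured).
Scanning left to right: at [4:39] match '752 oolm55oqs-2hw75713060wovq009.x@', groups = ('75', '2', ' oolm', '55oqs-2hw75713060wovq009.x@').
With 4 capturing groups, `findall` returns a 4-tuple per match.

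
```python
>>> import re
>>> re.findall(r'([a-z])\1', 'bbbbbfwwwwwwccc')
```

['b', 'b', 'w', 'w', 'w', 'c']

`\1` has to match the exact text group 1 already captured.
Scanning left to right: at [0:2] match 'bb', group 1 = 'b'; at [2:4] match 'bb', group 1 = 'b'; at [6:8] match 'ww', group 1 = 'w'; at [8:10] match 'ww', group 1 = 'w'; at [10:12] match 'ww', group 1 = 'w'; ….
`findall` collects group 1 from each match (6 total).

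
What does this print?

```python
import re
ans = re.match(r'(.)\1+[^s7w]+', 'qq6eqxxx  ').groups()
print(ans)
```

A backreference is literal: `\1` must see the identical characters the first group matched.
`match` is anchored at position 0; if the pattern doesn't fit there, it returns None.
The match spans [0:10] → 'qq6eqxxx  '.
Captured: group 1 = 'q'.

('q',)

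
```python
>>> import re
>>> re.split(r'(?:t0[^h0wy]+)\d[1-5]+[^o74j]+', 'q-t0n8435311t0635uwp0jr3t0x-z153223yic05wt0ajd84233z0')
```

The pattern matches the literal 't0', then one or more of any character except [h0wy] (non-capturing group); then a digit, then one or more of a character in [1-5], then one or more of any character except [o74j].
Matches to split on: at [2:21] → 't0n8435311t0635uwp0'; at [24:44] → 't0x-z153223yic05wt0a'.
Each match becomes a cut point; 3 segments remain.

['q-', 'jr3', 'jd84233z0']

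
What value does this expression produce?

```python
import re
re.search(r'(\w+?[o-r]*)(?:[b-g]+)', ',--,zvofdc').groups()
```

('zvo',)

The pattern matches one or more of a word character (lazy), then zero or more of a character in [o-r] (captured); then one or more of a character in [b-g] (non-capturing group).
Because the quantifier is non-greedy, it stops expanding at the earliest point where the rest of the pattern can succeed.
Unlike `match`, `search` isn't anchored — it looks for the pattern anywhere in the string.
The match spans [4:10] → 'zvofdc'.
Captured: group 1 = 'zvo'.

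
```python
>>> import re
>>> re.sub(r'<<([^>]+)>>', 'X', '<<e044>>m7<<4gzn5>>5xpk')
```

'Xm7X5xpk'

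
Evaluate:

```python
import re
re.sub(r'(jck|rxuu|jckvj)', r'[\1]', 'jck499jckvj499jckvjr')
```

The regex engine tests alternatives in the order written; an earlier branch that matches wins even if a later one would match more.
Matches: at [0:3] → 'jck'; at [6:9] → 'jck'; at [14:17] → 'jck'.
Each match is replaced using the text its own group 1 captured.

'[jck]499[jck]vj499[jck]vjr'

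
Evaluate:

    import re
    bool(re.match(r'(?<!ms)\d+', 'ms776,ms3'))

False

Because the assertion is negative and zero-width, positions next to the forbidden text are skipped.
`re.match` won't scan ahead — the pattern has to work from the very first character.
Here position 0 doesn't satisfy it, so the call returns None, and `bool(None)` is False.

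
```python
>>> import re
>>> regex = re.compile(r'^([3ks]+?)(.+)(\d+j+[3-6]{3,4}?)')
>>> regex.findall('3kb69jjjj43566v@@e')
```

Multiple groups make `findall` return tuples — one 3-tuple for the one match.

[('3', 'kb6', '9jjjj435')]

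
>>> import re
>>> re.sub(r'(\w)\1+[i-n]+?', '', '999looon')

After group 1 captures some text, `\1` only succeeds where that same text appears again.
Matches: at [0:4] → '999l'; at [4:8] → 'ooon'.
Each match is replaced by ''.

''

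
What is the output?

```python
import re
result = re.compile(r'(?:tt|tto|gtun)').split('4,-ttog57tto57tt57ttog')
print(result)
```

`|` is ordered: at each position the engine commits to the first alternative that works.
Matches to split on: at [3:5] → 'tt'; at [9:11] → 'tt'; at [14:16] → 'tt'; at [18:20] → 'tt'.
Splitting on the pattern gives 5 pieces.

['4,-', 'og57', 'o57', '57', 'og']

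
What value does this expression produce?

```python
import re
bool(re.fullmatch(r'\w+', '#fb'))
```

False

`fullmatch` succeeds only if the pattern covers the string from start to end.
Here the string isn't matched end-to-end, so the call returns None, and `bool(None)` is False.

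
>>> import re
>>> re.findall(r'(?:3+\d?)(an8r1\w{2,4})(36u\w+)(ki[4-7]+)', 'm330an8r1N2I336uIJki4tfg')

[('an8r1N2I3', '36uIJ', 'ki4')]

Pattern: one or more of the literal '3', then optionally a digit (non-capturing group); then the literal 'an8', then the literal 'r1', then 2 to 4 of a word character (captured); then the literal '36u', then one or more of a word character (captured); then the literal 'ki', then one or more of a character in [4-7] (captured).
Walking the string: at [1:21] match '330an8r1N2I336uIJki4', groups = ('an8r1N2I3', '36uIJ', 'ki4').
`findall` packs the 3 group values into a tuple for every match.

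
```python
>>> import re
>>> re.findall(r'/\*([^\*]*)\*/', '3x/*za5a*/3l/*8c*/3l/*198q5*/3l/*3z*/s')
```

Scanning left to right: at [2:10] match '/*za5a*/', group 1 = 'za5a'; at [12:18] match '/*8c*/', group 1 = '8c'; at [20:29] match '/*198q5*/', group 1 = '198q5'; at [31:37] match '/*3z*/', group 1 = '3z'.
Because there's exactly one group, `findall` drops the full match and keeps group 1 from each hit.

['za5a', '8c', '198q5', '3z']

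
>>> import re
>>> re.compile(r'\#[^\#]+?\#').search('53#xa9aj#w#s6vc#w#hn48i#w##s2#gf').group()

'#xa9aj#'

Unlike `match`, `search` isn't anchored — it looks for the pattern anywhere in the string.
The match spans [2:9] → '#xa9aj#'.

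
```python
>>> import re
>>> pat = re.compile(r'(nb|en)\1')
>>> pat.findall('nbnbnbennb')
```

The backreference `\1` re-matches whatever the first group consumed, character for character.
Scanning left to right: at [0:4] match 'nbnb', group 1 = 'nb'.
One capturing group, so `findall` returns just the captured substring from the one match — 1 in all.

['nb']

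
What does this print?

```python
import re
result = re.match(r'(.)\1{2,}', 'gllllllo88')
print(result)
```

The backreference `\1` re-matches whatever the first group consumed, character for character.
`re.match` won't scan ahead — the pattern has to work from the very first character.
Here the pattern fails at index 0, so the call returns None.

None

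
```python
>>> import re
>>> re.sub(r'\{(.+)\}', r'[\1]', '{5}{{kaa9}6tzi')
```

Matches: at [0:10] → '{5}{{kaa9}'.
`\1` in the replacement pulls in group 1's text for each match.

'[5}{{kaa9]6tzi'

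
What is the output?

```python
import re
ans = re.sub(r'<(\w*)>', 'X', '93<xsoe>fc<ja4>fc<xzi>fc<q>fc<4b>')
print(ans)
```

Every occurrence is swapped for 'X'.

93XfcXfcXfcXfcX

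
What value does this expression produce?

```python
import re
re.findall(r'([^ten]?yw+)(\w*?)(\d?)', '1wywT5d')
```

[('wyw', '', '')]

Pattern: optionally any character except [ten], then a literal 'y', then one or more of the literal 'w' (captured); then zero or more of a word character (lazy) (captured); then optionally a digit (captured).
A `+?`/`*?`/`{m,n}?` starts at its minimum and grows only as far as needed for what follows to match.
Scanning left to right: at [1:4] match 'wyw', groups = ('wyw', '', '').
Multiple groups make `findall` return tuples — one 3-tuple for the one match.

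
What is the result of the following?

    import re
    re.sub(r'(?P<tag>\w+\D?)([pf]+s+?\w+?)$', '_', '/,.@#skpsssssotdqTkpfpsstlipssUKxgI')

'/,.@#_'

Pattern: one or more of a word character, then optionally a non-digit (captured as 'tag'); then one or more of one of [pf], then one or more of a literal 's' (lazy), then one or more of a word character (lazy) (captured); then anchored at the end.
Matches: at [5:35] → 'skpsssssotdqTkpfpsstlipssUKxgI'.
`sub` substitutes '_' at each match site.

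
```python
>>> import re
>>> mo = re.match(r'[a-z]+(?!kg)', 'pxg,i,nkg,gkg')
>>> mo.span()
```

A negative assertion filters positions out without eating any characters.
`re.match` only tries the pattern at the start of the string.
The match spans [0:3] → 'pxg'.

(0, 3)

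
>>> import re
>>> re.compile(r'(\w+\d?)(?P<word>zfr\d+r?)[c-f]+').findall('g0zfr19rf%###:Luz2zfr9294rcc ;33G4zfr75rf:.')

Multiple groups make `findall` return tuples — one 2-tuple for each match.

[('g0', 'zfr19r'), ('Luz2', 'zfr9294r'), ('33G4', 'zfr75r')]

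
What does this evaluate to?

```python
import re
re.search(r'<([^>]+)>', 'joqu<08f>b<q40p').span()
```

The match spans [4:9] → '<08f>'.

(4, 9)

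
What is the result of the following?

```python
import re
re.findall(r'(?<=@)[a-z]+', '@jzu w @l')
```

['jzu', 'l']

Because the assertion is zero-width, the text it checks is not consumed and won't appear in the result.
Matches: at [1:4] → 'jzu'; at [8:9] → 'l'.
`findall` yields the raw match text (2 of them) because the pattern has no groups.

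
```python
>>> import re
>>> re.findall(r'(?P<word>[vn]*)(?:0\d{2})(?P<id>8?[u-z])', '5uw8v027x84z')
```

This matches zero or more of one of [vn] (captured as 'word'); then the literal '0', then exactly 2 of a digit (non-capturing group); then optionally the literal '8', then a character in [u-z] (captured as 'id').
Walking the string: at [4:9] match 'v027x', groups = ('v', 'x').
2 groups means the one result is a tuple of 2 captured strings — 1 here.

[('v', 'x')]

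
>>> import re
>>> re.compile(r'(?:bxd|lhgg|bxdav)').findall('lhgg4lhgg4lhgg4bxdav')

['lhgg', 'lhgg', 'lhgg', 'bxd']

The regex engine tests alternatives in the order written; an earlier branch that matches wins even if a later one would match more.
Walking the string: at [0:4] → 'lhgg'; at [5:9] → 'lhgg'; at [10:14] → 'lhgg'; at [15:18] → 'bxd'.
Since nothing is captured, `findall` lists the 4 matched substrings directly.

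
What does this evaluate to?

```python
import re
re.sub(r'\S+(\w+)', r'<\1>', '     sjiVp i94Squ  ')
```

Pattern: one or more of a non-whitespace character; then one or more of a word character (captured).
Matches: at [5:10] → 'sjiVp'; at [11:17] → 'i94Squ'.
The replacement refers to a captured group, so each match is rewritten using its own captured text.

'     <p> <u>  '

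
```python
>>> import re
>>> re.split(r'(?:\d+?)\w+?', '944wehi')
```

This matches one or more of a digit (lazy) (non-capturing group); then one or more of a word character (lazy).
Lazy quantifiers expand one character at a time until the remainder of the pattern can match.
Matches to split on: at [0:2] → '94'; at [2:4] → '4w'.
Splitting on the pattern gives 3 pieces.

['', '', 'ehi']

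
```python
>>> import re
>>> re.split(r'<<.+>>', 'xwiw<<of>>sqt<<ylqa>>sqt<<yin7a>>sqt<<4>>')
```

['xwiw', '']

Matches to split on: at [4:41] → '<<of>>sqt<<ylqa>>sqt<<yin7a>>sqt<<4>>'.
The string is cut at each match, leaving 2 pieces.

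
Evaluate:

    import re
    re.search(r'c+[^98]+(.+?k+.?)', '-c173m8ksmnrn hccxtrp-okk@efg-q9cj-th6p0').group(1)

'8ks'

The pattern matches one or more of a literal 'c'; then one or more of any character except [98]; then one or more of any character (lazy), then one or more of the literal 'k', then optionally any character (captured).
A non-greedy quantifier consumes as few characters as it can — just enough that the remainder of the pattern still matches from where it stops; whatever follows it matches normally.
`search` walks the string left to right and returns the first match it finds.
The match spans [1:9] → 'c173m8ks'.
Captured: group 1 = '8ks'.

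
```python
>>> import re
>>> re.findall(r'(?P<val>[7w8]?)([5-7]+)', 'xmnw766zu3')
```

Pattern: optionally one of [7w8] (captured as 'val'); then one or more of a character in [5-7] (captured).
Matches: at [3:7] match 'w766', groups = ('w', '766').
With 2 capturing groups, `findall` returns a 2-tuple per match.

[('w', '766')]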